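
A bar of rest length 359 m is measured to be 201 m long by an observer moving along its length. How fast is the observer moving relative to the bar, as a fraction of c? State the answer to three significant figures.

Length contraction gives γ = L₀/L = 359/201 = 1.7861.
β = √(1 − 1/γ²) = √0.686535 = 0.829.

0.829c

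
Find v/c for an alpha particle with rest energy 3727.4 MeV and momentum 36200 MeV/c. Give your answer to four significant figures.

0.9947

pc/(mc²) = 36200/3727.4 = 9.7119 = βγ = β/√(1−β²).
So β² = x²/(1 + x²) with x = 9.7119: x² = 94.321, β² = 94.321/95.321 = 0.989509, β = 0.9947.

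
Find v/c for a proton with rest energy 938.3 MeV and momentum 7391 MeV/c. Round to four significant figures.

0.9920

pc/(mc²) = 7391/938.3 = 7.877 = βγ = β/√(1−β²).
So β² = x²/(1 + x²) with x = 7.877: x² = 62.0471, β² = 62.0471/63.0471 = 0.984139, β = 0.9920.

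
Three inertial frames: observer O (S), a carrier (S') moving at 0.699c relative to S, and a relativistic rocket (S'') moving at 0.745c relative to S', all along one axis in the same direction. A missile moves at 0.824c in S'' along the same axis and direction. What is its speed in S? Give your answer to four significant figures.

Apply u = (u'+v)/(1+u'v) twice. Missile in the carrier frame: (0.824+0.745)/(1+0.824·0.745) = 1.569/1.61388 = 0.97219c.
That velocity, transformed to the rest frame of observer O: (0.97219+0.699)/(1+0.97219·0.699) = 1.67119/1.67956081 = 0.99502c.

0.9950c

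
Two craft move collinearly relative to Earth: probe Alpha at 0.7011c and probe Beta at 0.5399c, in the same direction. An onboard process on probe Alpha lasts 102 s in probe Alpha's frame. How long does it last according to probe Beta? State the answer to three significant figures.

106 s

The velocity of probe Alpha relative to probe Beta is (0.7011 − 0.5399)c / (1 − 0.7011×0.5399) = 0.25938c; relative speed 0.25938c.
γ for this relative speed: γ = 1/√(1 − 0.067278) = 1.0354.
The clock on probe Alpha records proper time, so probe Beta measures Δt = γΔτ = 1.0354 × 102 = 106 s.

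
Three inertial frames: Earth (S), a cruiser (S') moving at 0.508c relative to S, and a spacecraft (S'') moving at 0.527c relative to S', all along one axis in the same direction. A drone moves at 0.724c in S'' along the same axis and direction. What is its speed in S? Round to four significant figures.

0.9682c

Compose velocities in two stages. Stage 1 (into S'): u₁ = (0.724+0.527)/(1+0.724×0.527) = 0.90551.
Stage 2 (into S): u = (0.90551+0.508)/(1+0.90551×0.508) = 0.96816, so the speed is 0.9682c.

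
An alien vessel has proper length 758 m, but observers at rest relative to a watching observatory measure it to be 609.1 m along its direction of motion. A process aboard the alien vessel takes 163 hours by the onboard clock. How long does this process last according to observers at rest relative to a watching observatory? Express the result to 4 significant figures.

202.8 hours

Length contraction gives γ = L₀/L = 758/609.1 = 1.24446.
The same γ dilates the second interval: 1.24446 × 163 hours = 202.8 hours.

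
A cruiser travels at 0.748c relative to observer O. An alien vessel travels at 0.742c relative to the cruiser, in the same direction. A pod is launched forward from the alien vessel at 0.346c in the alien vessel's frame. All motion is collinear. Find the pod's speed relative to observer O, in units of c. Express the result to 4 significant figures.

First combine the pod and alien vessel (S''→S'): u₁ = (0.346 + 0.742)/(1 + 0.346×0.742) = 1.088/1.256732 = 0.86574.
Then combine with the cruiser (S'→S): u = (0.86574 + 0.748)/(1 + 0.86574×0.748) = 1.61374/1.64757352 = 0.97946.

0.9795c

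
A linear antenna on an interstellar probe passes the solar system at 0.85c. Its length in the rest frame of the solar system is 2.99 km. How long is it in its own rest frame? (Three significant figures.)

5.68 km

With β = 0.85, γ = 1/√(1 − 0.85²) = 1/√0.2775 = 1.8983.
Proper length: L₀ = γ·L = 1.8983 × 2.99 = 5.68 km.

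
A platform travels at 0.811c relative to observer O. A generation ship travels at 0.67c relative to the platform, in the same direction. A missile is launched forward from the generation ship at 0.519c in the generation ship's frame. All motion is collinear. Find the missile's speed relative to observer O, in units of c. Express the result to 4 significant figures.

Compose velocities in two stages. Stage 1 (into S'): u₁ = (0.519+0.67)/(1+0.519×0.67) = 0.88222.
Stage 2 (into S): u = (0.88222+0.811)/(1+0.88222×0.811) = 0.98702, so the speed is 0.9870c.

0.9870c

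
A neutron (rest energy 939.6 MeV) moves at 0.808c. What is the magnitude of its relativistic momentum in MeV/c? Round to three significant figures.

1290 MeV/c

With β = 0.808, γ = 1/√(1 − 0.808²) = 1/√0.347136 = 1.6973.
Momentum: p = γβ·mc = 1.6973 × 0.808 × 939.6 MeV/c = 1290 MeV/c.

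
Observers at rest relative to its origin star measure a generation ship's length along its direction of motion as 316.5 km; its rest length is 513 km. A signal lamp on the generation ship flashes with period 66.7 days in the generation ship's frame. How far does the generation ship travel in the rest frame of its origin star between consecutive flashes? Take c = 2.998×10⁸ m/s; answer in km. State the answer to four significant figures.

Length contraction gives γ = L₀/L = 513/316.5 = 1.62085.
β = √(1 − 1/γ²) = 0.78699. Lab-frame period = γτ = 1.62085×66.7 days = 108.11 days. Distance = βc × γτ = 0.78699 × 2.998×10⁸ m/s × 9340704 s = 2.2038×10^15 m = 2.204×10^12 km.

2.204×10^12 km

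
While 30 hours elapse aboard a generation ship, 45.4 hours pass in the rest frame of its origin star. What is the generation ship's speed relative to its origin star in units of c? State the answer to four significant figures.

0.7506c

γ = Δt/Δτ = 45.4/30 = 1.5133.
β = √(1 − 1/γ²) = √(1 − 0.436667) = √0.563333 = 0.7506.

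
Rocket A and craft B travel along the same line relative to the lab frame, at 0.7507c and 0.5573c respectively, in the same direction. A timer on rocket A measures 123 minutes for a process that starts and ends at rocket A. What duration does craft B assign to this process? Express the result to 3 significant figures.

The velocity of rocket A relative to craft B is (0.7507 − 0.5573)c / (1 − 0.7507×0.5573) = 0.33251c; relative speed 0.33251c.
γ for this relative speed: γ = 1/√(1 − 0.110563) = 1.0603.
The clock on rocket A records proper time, so craft B measures Δt = γΔτ = 1.0603 × 123 = 130 minutes.

130 minutes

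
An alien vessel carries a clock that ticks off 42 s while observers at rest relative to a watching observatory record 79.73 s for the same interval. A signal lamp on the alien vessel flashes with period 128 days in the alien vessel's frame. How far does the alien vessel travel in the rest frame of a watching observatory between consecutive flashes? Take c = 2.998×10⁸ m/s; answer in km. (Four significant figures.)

5.350×10^12 km

γ = Δt/Δτ = 79.73/42 = 1.89833.
β = √(1 − 1/γ²) = 0.85. Lab-frame period = γτ = 1.89833×128 days = 242.99 days. Distance = βc × γτ = 0.85 × 2.998×10⁸ m/s × 20994336 s = 5.3500×10^15 m = 5.350×10^12 km.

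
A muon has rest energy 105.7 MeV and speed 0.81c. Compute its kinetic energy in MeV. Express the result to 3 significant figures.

74.5 MeV

With β = 0.81, γ = 1/√(1 − 0.81²) = 1/√0.3439 = 1.70523.
Kinetic energy: K = (γ − 1)mc² = (1.70523 − 1) × 105.7 MeV = 0.70523 × 105.7 = 74.5 MeV.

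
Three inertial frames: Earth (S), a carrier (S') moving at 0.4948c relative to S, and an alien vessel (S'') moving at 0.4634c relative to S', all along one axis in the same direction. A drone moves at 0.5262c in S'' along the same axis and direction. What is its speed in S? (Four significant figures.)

Compose velocities in two stages. Stage 1 (into S'): u₁ = (0.5262+0.4634)/(1+0.5262×0.4634) = 0.7956.
Stage 2 (into S): u = (0.7956+0.4948)/(1+0.7956×0.4948) = 0.92591, so the speed is 0.9259c.

0.9259c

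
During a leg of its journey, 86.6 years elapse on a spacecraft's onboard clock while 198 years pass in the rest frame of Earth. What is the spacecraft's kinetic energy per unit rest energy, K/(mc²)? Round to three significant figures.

1.29

γ = Δt/Δτ = 198/86.6 = 2.28637.
Since K = (γ−1)mc², K/(mc²) = 2.28637 − 1 = 1.29.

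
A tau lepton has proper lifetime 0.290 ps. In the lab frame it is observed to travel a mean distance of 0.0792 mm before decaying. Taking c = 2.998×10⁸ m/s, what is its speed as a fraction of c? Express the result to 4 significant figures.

Lab distance = (lab lifetime)·v = γτ·βc, so βγ = d/(cτ) = 7.920×10^-5/(2.998×10⁸ × 2.900×10^-13) = 0.91095.
With βγ = 0.91095: γ² = 1 + (βγ)² = 1.82983, and β = (βγ)/γ = 0.91095/1.35271 = 0.6734.

0.6734c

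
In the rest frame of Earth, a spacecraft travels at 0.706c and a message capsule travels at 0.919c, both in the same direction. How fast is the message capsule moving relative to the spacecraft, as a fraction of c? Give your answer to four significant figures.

0.6065c

Transform to the spacecraft's frame: u' = (u − v)/(1 − uv/c²).
u' = (0.919 − 0.706)/(1 − 0.919×0.706) = 0.213/0.351186 = 0.60652.
Speed in the spacecraft's frame: 0.6065c (in the same direction).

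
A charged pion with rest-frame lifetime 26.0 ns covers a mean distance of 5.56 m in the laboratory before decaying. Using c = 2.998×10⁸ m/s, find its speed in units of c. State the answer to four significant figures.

0.5807c

d = βγcτ ⇒ βγ = d/(cτ) = 5.560 m / (7.7948 m) = 0.7133.
β = (βγ)/√(1+(βγ)²) = 0.7133/√1.508797 = 0.5807.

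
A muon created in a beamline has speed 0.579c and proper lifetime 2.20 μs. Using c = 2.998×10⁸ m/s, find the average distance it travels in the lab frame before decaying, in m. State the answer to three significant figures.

468 m

γ = 1/√(1 − β²) = 1/√(1 − 0.335241) = 1/√0.664759 = 1/0.815328 = 1.2265.
Lab-frame lifetime: Δt = γτ = 1.2265 × 2.20 μs = 2.6983 μs.
Distance: d = vΔt = 0.579 × 2.998×10⁸ m/s × 2.6983×10^-6 s = 468 m.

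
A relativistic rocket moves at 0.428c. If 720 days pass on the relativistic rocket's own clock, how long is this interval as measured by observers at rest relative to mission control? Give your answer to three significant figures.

γ = 1/√(1 − β²) = 1/√(1 − 0.183184) = 1/√0.816816 = 1/0.903779 = 1.1065.
Time dilation: Δt = γ·Δτ = 1.1065 × 720 = 797 days.

797 days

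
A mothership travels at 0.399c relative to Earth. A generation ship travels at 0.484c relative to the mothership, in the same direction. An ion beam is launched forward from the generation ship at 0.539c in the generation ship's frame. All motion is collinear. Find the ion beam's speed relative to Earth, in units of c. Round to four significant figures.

0.9143c

First combine the ion beam and generation ship (S''→S'): u₁ = (0.539 + 0.484)/(1 + 0.539×0.484) = 1.023/1.260876 = 0.81134.
Then combine with the mothership (S'→S): u = (0.81134 + 0.399)/(1 + 0.81134×0.399) = 1.21034/1.32372466 = 0.91434.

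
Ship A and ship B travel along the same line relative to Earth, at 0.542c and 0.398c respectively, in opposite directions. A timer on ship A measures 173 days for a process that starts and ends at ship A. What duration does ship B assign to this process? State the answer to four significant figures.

272.8 days

The velocity of ship A relative to ship B is (0.542 + 0.398)c / (1 + 0.542×0.398) = 0.77321c; relative speed 0.77321c.
At |u| = 0.77321c, γ = (1 − 0.597854)^(−1/2) = 1.5769.
The clock on ship A records proper time, so ship B measures Δt = γΔτ = 1.5769 × 173 = 272.8 days.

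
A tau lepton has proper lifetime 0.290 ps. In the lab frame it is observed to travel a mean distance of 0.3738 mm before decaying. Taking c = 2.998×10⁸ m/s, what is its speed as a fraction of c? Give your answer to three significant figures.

Let x = d/(cτ) = 3.738×10^-4 m / (2.998×10⁸ m/s × 2.900×10^-13 s) = 4.2994. Since d = βγcτ, x = βγ = β/√(1−β²).
Solving: β² = x²/(1+x²) = 18.4848/19.4848 = 0.948678, so β = 0.974.

0.974c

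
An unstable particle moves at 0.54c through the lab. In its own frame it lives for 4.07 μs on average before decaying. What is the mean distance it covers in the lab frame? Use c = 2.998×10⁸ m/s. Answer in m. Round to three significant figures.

783 m

With β = 0.54, γ = 1/√(1 − 0.54²) = 1/√0.7084 = 1.1881.
Lab-frame lifetime: Δt = γτ = 1.1881 × 4.07 μs = 4.8356 μs.
Distance: d = vΔt = 0.54 × 2.998×10⁸ m/s × 4.8356×10^-6 s = 783 m.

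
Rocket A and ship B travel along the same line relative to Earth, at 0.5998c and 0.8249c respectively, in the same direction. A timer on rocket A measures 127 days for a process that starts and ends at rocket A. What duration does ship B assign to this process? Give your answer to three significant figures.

Speed of rocket A in ship B's frame: u = (v_A − v_B)/(1 − v_A v_B/c²) = (0.5998 − 0.8249)/(1 − 0.5998×0.8249) = −0.2251/0.50522498 = −0.44554; |u| = 0.44554c.
γ for this relative speed: γ = 1/√(1 − 0.198506) = 1.117.
The clock on rocket A records proper time, so ship B measures Δt = γΔτ = 1.117 × 127 = 142 days.

142 days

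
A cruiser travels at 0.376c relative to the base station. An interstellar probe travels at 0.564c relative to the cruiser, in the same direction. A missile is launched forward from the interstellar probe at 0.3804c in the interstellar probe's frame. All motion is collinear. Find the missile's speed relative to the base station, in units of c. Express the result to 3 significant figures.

First combine the missile and interstellar probe (S''→S'): u₁ = (0.3804 + 0.564)/(1 + 0.3804×0.564) = 0.9444/1.2145456 = 0.77757.
Then combine with the cruiser (S'→S): u = (0.77757 + 0.376)/(1 + 0.77757×0.376) = 1.15357/1.29236632 = 0.8926.

0.893c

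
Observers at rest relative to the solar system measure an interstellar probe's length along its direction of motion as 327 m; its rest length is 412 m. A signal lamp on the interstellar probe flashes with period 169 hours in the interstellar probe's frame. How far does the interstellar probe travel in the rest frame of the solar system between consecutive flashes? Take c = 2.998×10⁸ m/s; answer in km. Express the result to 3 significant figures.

From L = L₀/γ: γ = 412/327 = 1.25994.
β = √(1 − 1/γ²) = 0.60832. Lab-frame period = γτ = 1.25994×169 hours = 212.93 hours. Distance = βc × γτ = 0.60832 × 2.998×10⁸ m/s × 766548 s = 1.3980×10^14 m = 1.40×10^11 km.

1.40×10^11 km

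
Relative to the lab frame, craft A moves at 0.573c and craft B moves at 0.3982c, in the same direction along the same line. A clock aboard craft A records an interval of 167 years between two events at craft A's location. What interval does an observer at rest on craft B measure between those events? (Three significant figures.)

Speed of craft A in craft B's frame: u = (v_A − v_B)/(1 − v_A v_B/c²) = (0.573 − 0.3982)/(1 − 0.573×0.3982) = 0.1748/0.7718314 = 0.22647; |u| = 0.22647c.
γ for this relative speed: γ = 1/√(1 − 0.0512887) = 1.0267.
Craft A's interval is proper; time dilation gives Δt_B = γΔτ = 1.0267 × 167 years = 171 years.

171 years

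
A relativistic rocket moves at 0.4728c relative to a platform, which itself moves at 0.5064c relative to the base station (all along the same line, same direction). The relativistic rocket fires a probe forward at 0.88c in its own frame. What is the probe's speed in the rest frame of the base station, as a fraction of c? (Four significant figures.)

0.9851c

First combine the probe and relativistic rocket (S''→S'): u₁ = (0.88 + 0.4728)/(1 + 0.88×0.4728) = 1.3528/1.416064 = 0.95532.
Then combine with the platform (S'→S): u = (0.95532 + 0.5064)/(1 + 0.95532×0.5064) = 1.46172/1.483774048 = 0.98514.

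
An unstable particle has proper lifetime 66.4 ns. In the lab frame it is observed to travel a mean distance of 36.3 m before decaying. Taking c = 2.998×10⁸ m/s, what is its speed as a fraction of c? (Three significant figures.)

Lab distance = (lab lifetime)·v = γτ·βc, so βγ = d/(cτ) = 36.30/(2.998×10⁸ × 6.640×10^-8) = 1.8235.
With βγ = 1.8235: γ² = 1 + (βγ)² = 4.32515, and β = (βγ)/γ = 1.8235/2.0797 = 0.877.

0.877c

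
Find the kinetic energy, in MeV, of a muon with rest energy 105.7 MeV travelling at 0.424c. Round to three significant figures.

11.0 MeV

β² = 0.179776, so γ = 1/√0.820224 = 1.10416.
Kinetic energy: K = (γ − 1)mc² = (1.10416 − 1) × 105.7 MeV = 0.10416 × 105.7 = 11.0 MeV.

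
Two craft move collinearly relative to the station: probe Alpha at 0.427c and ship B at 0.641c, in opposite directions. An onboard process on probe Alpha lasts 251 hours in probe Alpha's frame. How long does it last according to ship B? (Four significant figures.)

Transform probe Alpha's velocity into ship B's frame: (0.427 + 0.641)/(1 + 0.427·0.641) = 1.068/1.273707, so the relative speed is 0.8385c.
At |u| = 0.8385c, γ = (1 − 0.703082)^(−1/2) = 1.8352.
The clock on probe Alpha records proper time, so ship B measures Δt = γΔτ = 1.8352 × 251 = 460.6 hours.

460.6 hours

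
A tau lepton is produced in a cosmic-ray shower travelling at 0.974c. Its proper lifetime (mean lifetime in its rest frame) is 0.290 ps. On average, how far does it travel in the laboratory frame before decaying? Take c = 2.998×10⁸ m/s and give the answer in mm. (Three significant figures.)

γ = 1/√(1 − β²) = 1/√(1 − 0.948676) = 1/√0.051324 = 1/0.226548 = 4.4141.
Lab-frame lifetime: Δt = γτ = 4.4141 × 0.290 ps = 1.2801 ps.
Distance: d = vΔt = 0.974 × 2.998×10⁸ m/s × 1.2801×10^-12 s = 3.74×10^-4 m = 0.374 mm.

0.374 mm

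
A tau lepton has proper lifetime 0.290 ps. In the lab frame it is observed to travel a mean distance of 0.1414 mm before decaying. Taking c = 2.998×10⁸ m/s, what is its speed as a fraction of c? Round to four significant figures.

d = βγcτ ⇒ βγ = d/(cτ) = 1.414×10^-4 m / (8.6942×10^-5 m) = 1.6264.
β = (βγ)/√(1+(βγ)²) = 1.6264/√3.64518 = 0.8519.

0.8519c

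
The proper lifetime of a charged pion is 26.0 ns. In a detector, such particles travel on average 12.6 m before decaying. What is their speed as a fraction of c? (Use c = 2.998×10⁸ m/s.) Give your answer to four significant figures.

Lab distance = (lab lifetime)·v = γτ·βc, so βγ = d/(cτ) = 12.60/(2.998×10⁸ × 2.600×10^-8) = 1.6165.
With βγ = 1.6165: γ² = 1 + (βγ)² = 3.61307, and β = (βγ)/γ = 1.6165/1.90081 = 0.8504.

0.8504c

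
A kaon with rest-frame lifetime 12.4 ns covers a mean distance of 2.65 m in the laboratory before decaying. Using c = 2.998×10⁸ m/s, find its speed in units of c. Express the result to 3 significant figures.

0.580c

Let x = d/(cτ) = 2.650 m / (2.998×10⁸ m/s × 1.240×10^-8 s) = 0.71284. Since d = βγcτ, x = βγ = β/√(1−β²).
Solving: β² = x²/(1+x²) = 0.508141/1.508141 = 0.336932, so β = 0.580.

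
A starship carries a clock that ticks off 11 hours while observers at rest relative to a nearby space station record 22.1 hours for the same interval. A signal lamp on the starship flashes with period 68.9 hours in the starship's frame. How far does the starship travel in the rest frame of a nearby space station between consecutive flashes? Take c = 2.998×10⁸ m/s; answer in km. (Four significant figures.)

1.296×10^11 km

From Δt = γΔτ: γ = 22.1/11 = 2.00909.
β = √(1 − 1/γ²) = 0.86733. Lab-frame period = γτ = 2.00909×68.9 hours = 138.43 hours. Distance = βc × γτ = 0.86733 × 2.998×10⁸ m/s × 498348 s = 1.2958×10^14 m = 1.296×10^11 km.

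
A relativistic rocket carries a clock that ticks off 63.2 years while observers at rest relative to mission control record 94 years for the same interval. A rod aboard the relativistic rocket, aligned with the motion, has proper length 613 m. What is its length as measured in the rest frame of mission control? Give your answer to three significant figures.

The time-dilation ratio gives γ = 94/63.2 = 1.48734.
L = L₀/γ = 613/1.48734 = 412 m.

412 m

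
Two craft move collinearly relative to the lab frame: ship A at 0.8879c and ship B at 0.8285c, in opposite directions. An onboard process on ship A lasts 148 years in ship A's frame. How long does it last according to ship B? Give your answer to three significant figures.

997 years

The velocity of ship A relative to ship B is (0.8879 + 0.8285)c / (1 + 0.8879×0.8285) = 0.98892c; relative speed 0.98892c.
γ for this relative speed: γ = 1/√(1 − 0.977963) = 6.7363.
Ship A's interval is proper; time dilation gives Δt_B = γΔτ = 6.7363 × 148 years = 997 years.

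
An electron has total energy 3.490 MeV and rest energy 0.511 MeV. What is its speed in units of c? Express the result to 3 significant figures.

γ = E/(mc²) = 3.490/0.511 = 6.8297.
β = √(1 − 1/γ²) = √(1 − 0.0214386) = √0.9785614 = 0.989.

0.989c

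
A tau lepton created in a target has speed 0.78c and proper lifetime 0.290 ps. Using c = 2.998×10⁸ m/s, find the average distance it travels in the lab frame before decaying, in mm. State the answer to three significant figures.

0.108 mm

γ = 1/√(1 − β²) = 1/√(1 − 0.6084) = 1/√0.3916 = 1/0.62578 = 1.598.
Lab-frame lifetime: Δt = γτ = 1.598 × 0.290 ps = 0.46342 ps.
Distance: d = vΔt = 0.78 × 2.998×10⁸ m/s × 4.6342×10^-13 s = 1.08×10^-4 m = 0.108 mm.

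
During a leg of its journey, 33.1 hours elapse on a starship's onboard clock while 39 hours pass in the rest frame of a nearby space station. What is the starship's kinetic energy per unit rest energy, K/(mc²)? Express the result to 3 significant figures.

γ = Δt/Δτ = 39/33.1 = 1.17825.
Since K = (γ−1)mc², K/(mc²) = 1.17825 − 1 = 0.178.

0.178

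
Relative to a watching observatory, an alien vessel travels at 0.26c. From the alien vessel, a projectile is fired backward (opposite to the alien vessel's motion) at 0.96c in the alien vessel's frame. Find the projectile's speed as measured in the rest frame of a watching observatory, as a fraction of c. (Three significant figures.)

0.933c

In units of c, u = (u' + v)/(1 + u'v) with u' = −0.96 and v = 0.26.
Numerator: −0.96 + 0.26 = −0.7. Denominator: 1 + (−0.96)(0.26) = 0.7504.
u = −0.7/0.7504 = −0.93284, so the speed is 0.933c.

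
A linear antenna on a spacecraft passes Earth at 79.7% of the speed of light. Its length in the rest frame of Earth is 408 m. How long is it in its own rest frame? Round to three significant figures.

676 m

β² = 0.635209, so γ = 1/√0.364791 = 1.6557.
Proper length: L₀ = γ·L = 1.6557 × 408 = 676 m.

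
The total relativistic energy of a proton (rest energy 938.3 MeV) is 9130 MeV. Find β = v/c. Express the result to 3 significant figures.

Total energy E = γmc² gives γ = 9130/938.3 = 9.7304.
Hence β = √(1 − 1/γ²) = √(1 − 0.0105618) = √0.9894382 = 0.995.

0.995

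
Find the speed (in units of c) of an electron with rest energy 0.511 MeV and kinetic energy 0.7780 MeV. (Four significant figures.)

0.9181c

γ = 1 + K/(mc²) = 1 + 0.7780/0.511 = 2.5225.
β = √(1 − 1/γ²) = √(1 − 0.157158) = √0.842842 = 0.9181.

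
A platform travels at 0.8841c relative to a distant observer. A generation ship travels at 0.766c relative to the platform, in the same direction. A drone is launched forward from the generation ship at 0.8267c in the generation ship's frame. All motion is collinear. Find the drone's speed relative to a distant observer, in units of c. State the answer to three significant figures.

Apply u = (u'+v)/(1+u'v) twice. Drone in the platform frame: (0.8267+0.766)/(1+0.8267·0.766) = 1.5927/1.6332522 = 0.97517c.
That velocity, transformed to the rest frame of a distant observer: (0.97517+0.8841)/(1+0.97517·0.8841) = 1.85927/1.862147797 = 0.99845c.

0.998c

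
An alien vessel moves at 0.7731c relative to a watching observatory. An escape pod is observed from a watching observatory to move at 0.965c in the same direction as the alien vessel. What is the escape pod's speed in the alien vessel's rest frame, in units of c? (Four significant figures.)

0.7556c

Transform to the alien vessel's frame: u' = (u − v)/(1 − uv/c²).
u' = (0.965 − 0.7731)/(1 − 0.965×0.7731) = 0.1919/0.2539585 = 0.75564.
Speed in the alien vessel's frame: 0.7556c (in the same direction).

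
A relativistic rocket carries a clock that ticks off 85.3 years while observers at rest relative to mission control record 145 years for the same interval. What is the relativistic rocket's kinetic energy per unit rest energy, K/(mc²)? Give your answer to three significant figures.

0.700

The time-dilation ratio gives γ = 145/85.3 = 1.69988.
K/(mc²) = γ − 1 = 1.69988 − 1 = 0.700.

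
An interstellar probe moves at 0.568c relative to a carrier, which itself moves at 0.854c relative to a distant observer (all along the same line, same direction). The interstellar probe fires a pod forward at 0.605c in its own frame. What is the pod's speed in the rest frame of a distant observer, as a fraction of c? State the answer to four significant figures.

Compose velocities in two stages. Stage 1 (into S'): u₁ = (0.605+0.568)/(1+0.605×0.568) = 0.873.
Stage 2 (into S): u = (0.873+0.854)/(1+0.873×0.854) = 0.98938, so the speed is 0.9894c.

0.9894c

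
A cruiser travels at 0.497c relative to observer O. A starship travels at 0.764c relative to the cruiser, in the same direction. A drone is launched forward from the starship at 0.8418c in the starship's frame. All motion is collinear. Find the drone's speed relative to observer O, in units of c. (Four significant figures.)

Compose velocities in two stages. Stage 1 (into S'): u₁ = (0.8418+0.764)/(1+0.8418×0.764) = 0.97728.
Stage 2 (into S): u = (0.97728+0.497)/(1+0.97728×0.497) = 0.99231, so the speed is 0.9923c.

0.9923c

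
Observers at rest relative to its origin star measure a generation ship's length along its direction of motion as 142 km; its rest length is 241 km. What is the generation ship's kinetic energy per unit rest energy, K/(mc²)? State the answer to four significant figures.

Length contraction gives γ = L₀/L = 241/142 = 1.69718.
K/(mc²) = γ − 1 = 1.69718 − 1 = 0.6972.

0.6972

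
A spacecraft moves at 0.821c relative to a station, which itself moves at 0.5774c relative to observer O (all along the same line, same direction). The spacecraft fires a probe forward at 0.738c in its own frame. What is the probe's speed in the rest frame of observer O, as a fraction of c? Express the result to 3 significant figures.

0.992c

First combine the probe and spacecraft (S''→S'): u₁ = (0.738 + 0.821)/(1 + 0.738×0.821) = 1.559/1.605898 = 0.9708.
Then combine with the station (S'→S): u = (0.9708 + 0.5774)/(1 + 0.9708×0.5774) = 1.5482/1.56053992 = 0.99209.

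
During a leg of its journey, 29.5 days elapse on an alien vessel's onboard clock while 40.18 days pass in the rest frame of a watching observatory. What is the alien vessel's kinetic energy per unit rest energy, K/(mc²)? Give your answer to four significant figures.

0.3620

From Δt = γΔτ: γ = 40.18/29.5 = 1.36203.
Since K = (γ−1)mc², K/(mc²) = 1.36203 − 1 = 0.3620.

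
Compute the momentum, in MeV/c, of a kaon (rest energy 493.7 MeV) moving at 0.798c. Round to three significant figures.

Lorentz factor: γ = (1 − 0.636804)^(−1/2) = 1.6593.
Momentum: p = γβ·mc = 1.6593 × 0.798 × 493.7 MeV/c = 654 MeV/c.

654 MeV/c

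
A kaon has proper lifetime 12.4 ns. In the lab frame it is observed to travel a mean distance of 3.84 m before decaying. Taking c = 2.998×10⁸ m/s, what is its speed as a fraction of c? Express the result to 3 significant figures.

Lab distance = (lab lifetime)·v = γτ·βc, so βγ = d/(cτ) = 3.840/(2.998×10⁸ × 1.240×10^-8) = 1.0329.
With βγ = 1.0329: γ² = 1 + (βγ)² = 2.06688, and β = (βγ)/γ = 1.0329/1.43766 = 0.718.

0.718c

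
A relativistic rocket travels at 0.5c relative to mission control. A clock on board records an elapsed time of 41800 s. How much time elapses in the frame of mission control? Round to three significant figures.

Lorentz factor: γ = (1 − 0.25)^(−1/2) = 1.1547.
Time dilation: Δt = γ·Δτ = 1.1547 × 41800 = 48300 s.

48300 s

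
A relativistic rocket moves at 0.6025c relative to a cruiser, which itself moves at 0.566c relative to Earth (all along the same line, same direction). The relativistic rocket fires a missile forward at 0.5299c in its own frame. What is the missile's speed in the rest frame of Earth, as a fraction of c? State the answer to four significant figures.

0.9586c

First combine the missile and relativistic rocket (S''→S'): u₁ = (0.5299 + 0.6025)/(1 + 0.5299×0.6025) = 1.1324/1.31926475 = 0.85836.
Then combine with the cruiser (S'→S): u = (0.85836 + 0.566)/(1 + 0.85836×0.566) = 1.42436/1.48583176 = 0.95863.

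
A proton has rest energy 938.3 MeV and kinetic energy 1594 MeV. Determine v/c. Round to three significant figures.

γ = 1 + K/(mc²) = 1 + 1594/938.3 = 2.6988.
β = √(1 − 1/γ²) = √(1 − 0.137296) = √0.862704 = 0.929.

0.929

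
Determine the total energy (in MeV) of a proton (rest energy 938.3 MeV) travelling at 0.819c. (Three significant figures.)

1640 MeV

Lorentz factor: γ = (1 − 0.670761)^(−1/2) = 1.7428.
Total energy: E = γmc² = 1.7428 × 938.3 MeV = 1640 MeV.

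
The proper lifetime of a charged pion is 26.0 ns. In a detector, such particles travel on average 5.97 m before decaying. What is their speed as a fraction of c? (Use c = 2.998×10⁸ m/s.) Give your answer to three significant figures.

Lab distance = (lab lifetime)·v = γτ·βc, so βγ = d/(cτ) = 5.970/(2.998×10⁸ × 2.600×10^-8) = 0.7659.
With βγ = 0.7659: γ² = 1 + (βγ)² = 1.586603, and β = (βγ)/γ = 0.7659/1.2596 = 0.608.

0.608c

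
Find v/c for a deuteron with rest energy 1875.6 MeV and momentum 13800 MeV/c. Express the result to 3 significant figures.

0.991

pc/(mc²) = 13800/1875.6 = 7.3576 = βγ = β/√(1−β²).
So β² = x²/(1 + x²) with x = 7.3576: x² = 54.1343, β² = 54.1343/55.1343 = 0.981862, β = 0.991.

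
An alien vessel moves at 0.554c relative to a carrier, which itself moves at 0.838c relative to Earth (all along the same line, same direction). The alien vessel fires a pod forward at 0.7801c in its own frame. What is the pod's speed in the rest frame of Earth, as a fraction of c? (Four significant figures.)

0.9938c

Apply u = (u'+v)/(1+u'v) twice. Pod in the carrier frame: (0.7801+0.554)/(1+0.7801·0.554) = 1.3341/1.4321754 = 0.93152c.
That velocity, transformed to the rest frame of Earth: (0.93152+0.838)/(1+0.93152·0.838) = 1.76952/1.78061376 = 0.99377c.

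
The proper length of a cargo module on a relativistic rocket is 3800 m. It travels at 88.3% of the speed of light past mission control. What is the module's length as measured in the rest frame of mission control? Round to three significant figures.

Lorentz factor: γ = (1 − 0.779689)^(−1/2) = 2.1305.
Along the direction of motion the measured length is L₀/γ = 3800/2.1305 = 1780 m.

1780 m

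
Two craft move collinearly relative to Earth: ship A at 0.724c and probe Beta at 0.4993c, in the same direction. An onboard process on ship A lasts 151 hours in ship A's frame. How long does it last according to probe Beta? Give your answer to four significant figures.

Speed of ship A in probe Beta's frame: u = (v_A − v_B)/(1 − v_A v_B/c²) = (0.724 − 0.4993)/(1 − 0.724×0.4993) = 0.2247/0.6385068 = 0.35191; |u| = 0.35191c.
γ for this relative speed: γ = 1/√(1 − 0.123841) = 1.0683.
Ship A's interval is proper; time dilation gives Δt_B = γΔτ = 1.0683 × 151 hours = 161.3 hours.

161.3 hours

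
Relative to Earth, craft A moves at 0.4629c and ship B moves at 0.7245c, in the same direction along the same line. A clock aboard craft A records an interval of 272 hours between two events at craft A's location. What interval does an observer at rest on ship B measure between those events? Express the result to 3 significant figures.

The velocity of craft A relative to ship B is (0.4629 − 0.7245)c / (1 − 0.4629×0.7245) = −0.3936c; relative speed 0.3936c.
At |u| = 0.3936c, γ = (1 − 0.154921)^(−1/2) = 1.0878.
Craft A's interval is proper; time dilation gives Δt_B = γΔτ = 1.0878 × 272 hours = 296 hours.

296 hours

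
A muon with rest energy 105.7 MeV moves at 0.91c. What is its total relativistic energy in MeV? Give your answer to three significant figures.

With β = 0.91, γ = 1/√(1 − 0.91²) = 1/√0.1719 = 2.4119.
Total energy: E = γmc² = 2.4119 × 105.7 MeV = 255 MeV.

255 MeV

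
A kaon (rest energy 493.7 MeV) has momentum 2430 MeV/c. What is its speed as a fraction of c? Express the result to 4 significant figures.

βγ = pc/(mc²) = 2430/493.7 = 4.922.
Since γ² = 1 + (βγ)² = 25.2261, γ = √25.2261 = 5.02256, and β = (βγ)/γ = 4.922/5.02256 = 0.9800.

0.9800c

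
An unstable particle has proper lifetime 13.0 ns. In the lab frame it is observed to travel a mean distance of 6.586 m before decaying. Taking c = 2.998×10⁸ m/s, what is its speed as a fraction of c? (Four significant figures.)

0.8606c

d = βγcτ ⇒ βγ = d/(cτ) = 6.586 m / (3.8974 m) = 1.6898.
β = (βγ)/√(1+(βγ)²) = 1.6898/√3.85542 = 0.8606.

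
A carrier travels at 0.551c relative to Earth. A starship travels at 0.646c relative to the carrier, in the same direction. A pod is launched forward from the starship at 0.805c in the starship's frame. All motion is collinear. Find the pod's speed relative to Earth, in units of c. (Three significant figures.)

0.987c

First combine the pod and starship (S''→S'): u₁ = (0.805 + 0.646)/(1 + 0.805×0.646) = 1.451/1.52003 = 0.95459.
Then combine with the carrier (S'→S): u = (0.95459 + 0.551)/(1 + 0.95459×0.551) = 1.50559/1.52597909 = 0.98664.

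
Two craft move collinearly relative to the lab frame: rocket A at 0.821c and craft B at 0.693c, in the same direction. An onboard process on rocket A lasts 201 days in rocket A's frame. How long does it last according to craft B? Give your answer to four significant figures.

210.5 days

Transform rocket A's velocity into craft B's frame: (0.821 − 0.693)/(1 − 0.821·0.693) = 0.128/0.431047, so the relative speed is 0.29695c.
γ for this relative speed: γ = 1/√(1 − 0.0881793) = 1.0472.
The clock on rocket A records proper time, so craft B measures Δt = γΔτ = 1.0472 × 201 = 210.5 days.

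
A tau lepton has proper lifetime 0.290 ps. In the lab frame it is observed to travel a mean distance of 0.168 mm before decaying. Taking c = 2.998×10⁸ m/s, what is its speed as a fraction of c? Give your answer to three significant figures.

0.888c

d = βγcτ ⇒ βγ = d/(cτ) = 1.680×10^-4 m / (8.6942×10^-5 m) = 1.9323.
β = (βγ)/√(1+(βγ)²) = 1.9323/√4.73378 = 0.888.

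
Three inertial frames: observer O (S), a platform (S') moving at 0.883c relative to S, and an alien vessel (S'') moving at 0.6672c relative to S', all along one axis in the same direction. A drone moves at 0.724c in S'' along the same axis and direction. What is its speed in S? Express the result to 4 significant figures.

First combine the drone and alien vessel (S''→S'): u₁ = (0.724 + 0.6672)/(1 + 0.724×0.6672) = 1.3912/1.4830528 = 0.93807.
Then combine with the platform (S'→S): u = (0.93807 + 0.883)/(1 + 0.93807×0.883) = 1.82107/1.82831581 = 0.99604.

0.9960c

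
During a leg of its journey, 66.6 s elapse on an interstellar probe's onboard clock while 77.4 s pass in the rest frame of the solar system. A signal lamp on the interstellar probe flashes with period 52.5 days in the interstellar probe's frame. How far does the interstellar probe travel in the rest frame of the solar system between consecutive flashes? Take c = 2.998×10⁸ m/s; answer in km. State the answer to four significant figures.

8.052×10^11 km

From Δt = γΔτ: γ = 77.4/66.6 = 1.16216.
β = √(1 − 1/γ²) = 0.50951. Lab-frame period = γτ = 1.16216×52.5 days = 61.013 days. Distance = βc × γτ = 0.50951 × 2.998×10⁸ m/s × 5271523.2 s = 8.0523×10^14 m = 8.052×10^11 km.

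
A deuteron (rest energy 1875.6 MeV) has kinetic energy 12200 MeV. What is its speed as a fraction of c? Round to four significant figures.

K = (γ−1)mc², so γ = 1 + 12200/1875.6 = 7.5046.
Then v/c = √(1 − γ⁻²) = √(1 − 0.017756) = √0.982244 = 0.9911.

0.9911c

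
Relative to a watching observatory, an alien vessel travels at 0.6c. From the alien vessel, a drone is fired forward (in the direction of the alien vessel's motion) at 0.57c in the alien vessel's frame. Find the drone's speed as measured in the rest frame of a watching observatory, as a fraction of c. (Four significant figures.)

Relativistic velocity addition: u = (u' + v)/(1 + u'v/c²), with u' = 0.57c and v = 0.6c.
Numerator: 0.57 + 0.6 = 1.17. Denominator: 1 + (0.57)(0.6) = 1.342.
u = 1.17/1.342 = 0.87183, so the speed is 0.8718c.

0.8718c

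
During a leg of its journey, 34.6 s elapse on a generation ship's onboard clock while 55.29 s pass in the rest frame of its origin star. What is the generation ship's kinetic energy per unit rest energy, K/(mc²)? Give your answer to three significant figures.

0.598

The time-dilation ratio gives γ = 55.29/34.6 = 1.59798.
Since K = (γ−1)mc², K/(mc²) = 1.59798 − 1 = 0.598.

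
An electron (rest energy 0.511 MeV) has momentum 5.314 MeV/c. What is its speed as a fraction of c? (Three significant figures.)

0.995c

βγ = pc/(mc²) = 5.314/0.511 = 10.399.
Since γ² = 1 + (βγ)² = 109.139, γ = √109.139 = 10.447, and β = (βγ)/γ = 10.399/10.447 = 0.995.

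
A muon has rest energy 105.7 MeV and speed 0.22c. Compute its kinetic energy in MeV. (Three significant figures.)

2.65 MeV

γ = 1/√(1 − β²) = 1/√(1 − 0.0484) = 1/√0.9516 = 1/0.9755 = 1.025115.
Kinetic energy: K = (γ − 1)mc² = (1.025115 − 1) × 105.7 MeV = 0.025115 × 105.7 = 2.65 MeV.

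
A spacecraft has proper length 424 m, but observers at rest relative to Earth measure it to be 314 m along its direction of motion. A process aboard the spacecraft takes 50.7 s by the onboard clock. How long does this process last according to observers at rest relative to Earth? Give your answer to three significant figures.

68.5 s

γ = L₀/L = 424/314 = 1.35032.
The same γ dilates the second interval: 1.35032 × 50.7 s = 68.5 s.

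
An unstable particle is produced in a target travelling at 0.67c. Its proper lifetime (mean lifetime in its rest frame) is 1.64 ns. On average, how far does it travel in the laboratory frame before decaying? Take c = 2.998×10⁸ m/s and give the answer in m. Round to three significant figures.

0.444 m

With β = 0.67, γ = 1/√(1 − 0.67²) = 1/√0.5511 = 1.3471.
Lab-frame lifetime: Δt = γτ = 1.3471 × 1.64 ns = 2.2092 ns.
Distance: d = vΔt = 0.67 × 2.998×10⁸ m/s × 2.2092×10^-9 s = 0.444 m.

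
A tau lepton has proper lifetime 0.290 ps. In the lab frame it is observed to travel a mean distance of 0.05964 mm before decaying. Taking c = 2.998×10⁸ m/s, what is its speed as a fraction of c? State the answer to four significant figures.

0.5657c

Let x = d/(cτ) = 5.964×10^-5 m / (2.998×10⁸ m/s × 2.900×10^-13 s) = 0.68597. Since d = βγcτ, x = βγ = β/√(1−β²).
Solving: β² = x²/(1+x²) = 0.470555/1.470555 = 0.319985, so β = 0.5657.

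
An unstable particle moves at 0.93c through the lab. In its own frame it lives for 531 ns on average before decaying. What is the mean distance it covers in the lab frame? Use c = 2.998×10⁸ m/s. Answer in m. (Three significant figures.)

403 m

With β = 0.93, γ = 1/√(1 − 0.93²) = 1/√0.1351 = 2.7206.
Lab-frame lifetime: Δt = γτ = 2.7206 × 531 ns = 1444.6 ns.
Distance: d = vΔt = 0.93 × 2.998×10⁸ m/s × 1.4446×10^-6 s = 403 m.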